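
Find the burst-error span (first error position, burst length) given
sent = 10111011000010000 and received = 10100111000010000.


XOR: 00011100000000000

Burst at position 3, length 3


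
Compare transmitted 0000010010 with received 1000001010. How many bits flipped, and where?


XOR: 1000011000

3 error(s) at position(s): 0, 5, 6


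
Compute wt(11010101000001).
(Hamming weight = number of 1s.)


Counting 1s in 11010101000001

6


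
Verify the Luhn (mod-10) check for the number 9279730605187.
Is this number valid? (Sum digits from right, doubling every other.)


Luhn sum = 61
61 mod 10 = 1

Invalid (Luhn sum mod 10 = 1)


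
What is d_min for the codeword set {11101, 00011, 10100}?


Comparing all pairs, minimum distance: 2
Can detect 1 errors, correct 0 errors

2


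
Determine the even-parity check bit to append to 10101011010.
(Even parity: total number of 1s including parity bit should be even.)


Number of 1s in data: 6
Parity bit: 0

0


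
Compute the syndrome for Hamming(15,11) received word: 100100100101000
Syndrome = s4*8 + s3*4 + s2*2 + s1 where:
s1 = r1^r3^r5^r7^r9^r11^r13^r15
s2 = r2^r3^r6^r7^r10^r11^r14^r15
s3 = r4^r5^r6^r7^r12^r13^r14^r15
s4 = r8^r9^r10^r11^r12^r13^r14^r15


s1=0, s2=0, s3=1, s4=0

Syndrome = 4 (error at position 4)


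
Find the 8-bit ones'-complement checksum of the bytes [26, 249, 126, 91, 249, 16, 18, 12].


Sum = 787 mod 256 = 19
Complement = 236

236


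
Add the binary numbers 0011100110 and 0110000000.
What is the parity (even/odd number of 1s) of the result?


0011100110 = 230
0110000000 = 384
Sum = 614 = 1001100110
1s count = 5

odd parity (5 ones in 1001100110)


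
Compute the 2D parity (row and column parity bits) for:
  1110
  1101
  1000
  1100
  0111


Row parities: 11101
Column parities: 0000

Row P: 11101, Col P: 0000, Corner: 0


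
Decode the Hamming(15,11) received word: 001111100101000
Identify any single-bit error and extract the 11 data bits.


Syndrome = 5: error at position 5

Data: 10110101000 (corrected bit 5)


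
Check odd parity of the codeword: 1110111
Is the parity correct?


Number of 1s: 6

No, parity error (6 ones)


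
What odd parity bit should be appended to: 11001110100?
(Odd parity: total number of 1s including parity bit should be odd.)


Number of 1s in data: 6
Parity bit: 1

1


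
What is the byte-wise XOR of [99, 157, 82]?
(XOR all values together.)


XOR chain: 99 ^ 157 ^ 82 = 172

172


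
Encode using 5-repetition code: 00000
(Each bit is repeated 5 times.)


Each bit -> 5 copies

0000000000000000000000000


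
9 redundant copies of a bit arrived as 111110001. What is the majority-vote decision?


Ones: 6 out of 9
Threshold: 5

1 (6/9 voted 1)


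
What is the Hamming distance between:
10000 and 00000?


XOR: 10000
Count of 1s: 1

1


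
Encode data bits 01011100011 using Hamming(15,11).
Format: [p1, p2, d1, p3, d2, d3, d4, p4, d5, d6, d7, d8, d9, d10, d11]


Parity bits: p1=0, p2=0, p3=0, p4=0

000010101100011


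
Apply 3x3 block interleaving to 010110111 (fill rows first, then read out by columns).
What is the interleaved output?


Matrix:
  010
  110
  111
Read columns: 011111001

011111001


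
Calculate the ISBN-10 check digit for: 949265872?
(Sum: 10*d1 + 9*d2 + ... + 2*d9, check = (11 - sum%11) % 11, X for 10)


Weighted sum: 330
330 mod 11 = 0

Check digit: 0


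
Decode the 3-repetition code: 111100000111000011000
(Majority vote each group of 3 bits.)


Groups: 111, 100, 000, 111, 000, 011, 000
Majority votes: 1001010

1001010


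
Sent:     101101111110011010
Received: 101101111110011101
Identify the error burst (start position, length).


XOR: 000000000000000111

Burst at position 15, length 3


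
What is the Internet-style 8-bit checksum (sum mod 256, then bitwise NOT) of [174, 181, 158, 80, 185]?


Sum = 778 mod 256 = 10
Complement = 245

245


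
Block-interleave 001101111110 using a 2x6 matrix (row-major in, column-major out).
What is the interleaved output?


Matrix:
  001101
  111110
Read columns: 010111110110

010111110110


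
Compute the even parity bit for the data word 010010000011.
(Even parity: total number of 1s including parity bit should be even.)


Number of 1s in data: 4
Parity bit: 0

0


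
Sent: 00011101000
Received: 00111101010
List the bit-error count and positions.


XOR: 00100000010

2 error(s) at position(s): 2, 9


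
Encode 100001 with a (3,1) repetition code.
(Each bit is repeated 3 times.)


Each bit -> 3 copies

111000000000000111


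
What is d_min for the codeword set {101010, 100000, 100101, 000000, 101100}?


Comparing all pairs, minimum distance: 1
Can detect 0 errors, correct 0 errors

1


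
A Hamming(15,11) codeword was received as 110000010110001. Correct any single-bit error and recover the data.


Syndrome = 5: error at position 5

Data: 01000110001 (corrected bit 5)


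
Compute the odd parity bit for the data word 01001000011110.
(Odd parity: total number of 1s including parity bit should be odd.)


Number of 1s in data: 6
Parity bit: 1

1


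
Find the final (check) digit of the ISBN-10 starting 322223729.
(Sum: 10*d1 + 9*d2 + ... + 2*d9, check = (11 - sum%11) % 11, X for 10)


Weighted sum: 157
157 mod 11 = 3

Check digit: 8


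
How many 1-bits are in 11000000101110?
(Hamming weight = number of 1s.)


Counting 1s in 11000000101110

6


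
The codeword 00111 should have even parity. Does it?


Number of 1s: 3

No, parity error (3 ones)


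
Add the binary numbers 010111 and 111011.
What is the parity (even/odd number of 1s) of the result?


010111 = 23
111011 = 59
Sum = 82 = 1010010
1s count = 3

odd parity (3 ones in 1010010)


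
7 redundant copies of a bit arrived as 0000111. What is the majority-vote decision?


Ones: 3 out of 7
Threshold: 4

0 (3/7 voted 1)


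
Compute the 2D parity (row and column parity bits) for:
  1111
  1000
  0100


Row parities: 011
Column parities: 0011

Row P: 011, Col P: 0011, Corner: 0


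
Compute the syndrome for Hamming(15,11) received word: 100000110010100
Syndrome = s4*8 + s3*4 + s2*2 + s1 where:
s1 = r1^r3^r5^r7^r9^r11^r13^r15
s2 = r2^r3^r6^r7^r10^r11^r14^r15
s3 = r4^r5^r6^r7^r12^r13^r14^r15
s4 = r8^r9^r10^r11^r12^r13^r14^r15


s1=0, s2=0, s3=0, s4=1

Syndrome = 8 (error at position 8)


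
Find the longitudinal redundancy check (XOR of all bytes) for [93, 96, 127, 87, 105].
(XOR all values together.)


XOR chain: 93 ^ 96 ^ 127 ^ 87 ^ 105 = 124

124


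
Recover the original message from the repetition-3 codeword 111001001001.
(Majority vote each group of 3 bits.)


Groups: 111, 001, 001, 001
Majority votes: 1000

1000


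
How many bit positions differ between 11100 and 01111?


XOR: 10011
Count of 1s: 3

3


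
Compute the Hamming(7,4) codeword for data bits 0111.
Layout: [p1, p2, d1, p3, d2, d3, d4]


Parity bits: p1=0, p2=0, p3=1

0001111


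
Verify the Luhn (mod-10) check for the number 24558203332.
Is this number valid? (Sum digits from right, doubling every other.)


Luhn sum = 45
45 mod 10 = 5

Invalid (Luhn sum mod 10 = 5)


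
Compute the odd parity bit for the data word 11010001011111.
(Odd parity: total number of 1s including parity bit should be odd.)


Number of 1s in data: 9
Parity bit: 0

0


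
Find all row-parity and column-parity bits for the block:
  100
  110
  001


Row parities: 101
Column parities: 011

Row P: 101, Col P: 011, Corner: 0


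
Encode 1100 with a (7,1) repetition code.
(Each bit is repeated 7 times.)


Each bit -> 7 copies

1111111111111100000000000000


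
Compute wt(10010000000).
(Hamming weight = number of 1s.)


Counting 1s in 10010000000

2


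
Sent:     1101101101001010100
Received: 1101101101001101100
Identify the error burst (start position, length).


XOR: 0000000000000111000

Burst at position 13, length 3


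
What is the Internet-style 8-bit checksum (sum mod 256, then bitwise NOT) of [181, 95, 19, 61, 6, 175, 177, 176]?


Sum = 890 mod 256 = 122
Complement = 133

133


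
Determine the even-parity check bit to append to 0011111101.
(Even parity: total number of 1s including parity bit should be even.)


Number of 1s in data: 7
Parity bit: 1

1


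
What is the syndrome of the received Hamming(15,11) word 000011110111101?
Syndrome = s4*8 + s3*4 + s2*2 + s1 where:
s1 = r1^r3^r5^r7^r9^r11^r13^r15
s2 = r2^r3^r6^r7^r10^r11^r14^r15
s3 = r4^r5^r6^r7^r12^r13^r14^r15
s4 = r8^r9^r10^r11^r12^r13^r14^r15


s1=1, s2=1, s3=0, s4=0

Syndrome = 3 (error at position 3)


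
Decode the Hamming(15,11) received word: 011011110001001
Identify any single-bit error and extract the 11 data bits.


Syndrome = 14: error at position 14

Data: 11110001011 (corrected bit 14)


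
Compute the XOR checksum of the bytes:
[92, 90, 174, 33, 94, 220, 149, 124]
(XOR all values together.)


XOR chain: 92 ^ 90 ^ 174 ^ 33 ^ 94 ^ 220 ^ 149 ^ 124 = 226

226


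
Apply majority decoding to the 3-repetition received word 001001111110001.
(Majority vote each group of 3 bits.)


Groups: 001, 001, 111, 110, 001
Majority votes: 00110

00110


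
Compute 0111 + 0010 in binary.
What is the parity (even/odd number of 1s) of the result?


0111 = 7
0010 = 2
Sum = 9 = 1001
1s count = 2

even parity (2 ones in 1001)


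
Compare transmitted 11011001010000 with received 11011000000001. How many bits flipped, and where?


XOR: 00000001010001

3 error(s) at position(s): 7, 9, 13


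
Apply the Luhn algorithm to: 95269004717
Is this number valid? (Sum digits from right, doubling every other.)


Luhn sum = 48
48 mod 10 = 8

Invalid (Luhn sum mod 10 = 8)


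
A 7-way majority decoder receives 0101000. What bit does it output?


Ones: 2 out of 7
Threshold: 4

0 (2/7 voted 1)


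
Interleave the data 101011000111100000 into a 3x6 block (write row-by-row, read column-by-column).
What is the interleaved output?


Matrix:
  101011
  000111
  100000
Read columns: 101000100010110110

101000100010110110


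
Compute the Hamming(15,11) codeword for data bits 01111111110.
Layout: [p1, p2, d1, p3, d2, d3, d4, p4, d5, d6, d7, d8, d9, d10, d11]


Parity bits: p1=1, p2=1, p3=0, p4=0

110011101111110


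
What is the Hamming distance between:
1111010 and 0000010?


XOR: 1111000
Count of 1s: 4

4


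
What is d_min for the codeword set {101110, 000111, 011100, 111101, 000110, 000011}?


Comparing all pairs, minimum distance: 1
Can detect 0 errors, correct 0 errors

1


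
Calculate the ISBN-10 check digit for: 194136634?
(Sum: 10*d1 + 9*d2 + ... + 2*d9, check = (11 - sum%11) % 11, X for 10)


Weighted sum: 219
219 mod 11 = 10

Check digit: 1


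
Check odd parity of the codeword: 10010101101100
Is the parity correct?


Number of 1s: 7

Yes, parity is correct (7 ones)


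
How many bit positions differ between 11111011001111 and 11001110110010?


XOR: 00110101111101
Count of 1s: 9

9


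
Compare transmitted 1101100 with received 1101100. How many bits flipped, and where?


XOR: 0000000

0 errors (received matches sent)


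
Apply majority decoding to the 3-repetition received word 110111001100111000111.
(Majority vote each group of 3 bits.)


Groups: 110, 111, 001, 100, 111, 000, 111
Majority votes: 1100101

1100101


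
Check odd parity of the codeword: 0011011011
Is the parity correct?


Number of 1s: 6

No, parity error (6 ones)


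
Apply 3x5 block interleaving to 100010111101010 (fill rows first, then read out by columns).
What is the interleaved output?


Matrix:
  10001
  01111
  01010
Read columns: 100011010011110

100011010011110


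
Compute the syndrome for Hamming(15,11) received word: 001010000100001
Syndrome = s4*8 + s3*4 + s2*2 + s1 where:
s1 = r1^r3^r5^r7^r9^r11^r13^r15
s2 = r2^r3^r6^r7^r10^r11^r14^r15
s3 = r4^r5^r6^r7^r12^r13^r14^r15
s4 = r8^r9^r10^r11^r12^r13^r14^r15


s1=1, s2=1, s3=0, s4=0

Syndrome = 3 (error at position 3)


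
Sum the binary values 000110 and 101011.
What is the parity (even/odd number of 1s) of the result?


000110 = 6
101011 = 43
Sum = 49 = 110001
1s count = 3

odd parity (3 ones in 110001)


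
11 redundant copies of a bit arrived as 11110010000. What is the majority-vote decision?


Ones: 5 out of 11
Threshold: 6

0 (5/11 voted 1)


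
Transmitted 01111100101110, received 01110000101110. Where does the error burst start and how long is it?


XOR: 00001100000000

Burst at position 4, length 2


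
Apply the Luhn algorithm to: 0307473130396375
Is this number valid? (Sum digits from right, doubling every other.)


Luhn sum = 69
69 mod 10 = 9

Invalid (Luhn sum mod 10 = 9)


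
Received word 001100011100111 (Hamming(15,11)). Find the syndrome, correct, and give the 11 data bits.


Syndrome = 0: no error detected

Data: 10001100111 (no errors)


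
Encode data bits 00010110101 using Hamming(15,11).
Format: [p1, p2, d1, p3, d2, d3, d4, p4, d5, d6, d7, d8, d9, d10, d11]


Parity bits: p1=0, p2=0, p3=1, p4=0

000100100110101


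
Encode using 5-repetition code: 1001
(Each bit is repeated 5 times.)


Each bit -> 5 copies

11111000000000011111


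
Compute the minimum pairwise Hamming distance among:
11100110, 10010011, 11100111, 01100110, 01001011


Comparing all pairs, minimum distance: 1
Can detect 0 errors, correct 0 errors

1


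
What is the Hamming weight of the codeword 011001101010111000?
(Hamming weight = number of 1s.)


Counting 1s in 011001101010111000

9


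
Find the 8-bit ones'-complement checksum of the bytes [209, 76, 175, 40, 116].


Sum = 616 mod 256 = 104
Complement = 151

151


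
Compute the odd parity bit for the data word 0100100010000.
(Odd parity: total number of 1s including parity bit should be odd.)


Number of 1s in data: 3
Parity bit: 0

0


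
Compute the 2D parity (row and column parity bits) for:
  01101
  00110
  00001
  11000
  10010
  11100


Row parities: 101001
Column parities: 11100

Row P: 101001, Col P: 11100, Corner: 1


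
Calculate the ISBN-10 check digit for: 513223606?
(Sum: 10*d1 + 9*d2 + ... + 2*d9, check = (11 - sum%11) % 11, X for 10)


Weighted sum: 160
160 mod 11 = 6

Check digit: 5


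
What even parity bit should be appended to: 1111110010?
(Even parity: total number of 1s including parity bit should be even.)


Number of 1s in data: 7
Parity bit: 1

1


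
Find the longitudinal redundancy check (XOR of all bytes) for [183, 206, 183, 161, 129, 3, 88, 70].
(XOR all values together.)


XOR chain: 183 ^ 206 ^ 183 ^ 161 ^ 129 ^ 3 ^ 88 ^ 70 = 243

243


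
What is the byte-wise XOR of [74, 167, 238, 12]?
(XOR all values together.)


XOR chain: 74 ^ 167 ^ 238 ^ 12 = 15

15


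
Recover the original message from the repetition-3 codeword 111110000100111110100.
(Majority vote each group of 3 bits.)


Groups: 111, 110, 000, 100, 111, 110, 100
Majority votes: 1100110

1100110


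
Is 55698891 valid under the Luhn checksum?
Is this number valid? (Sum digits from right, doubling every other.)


Luhn sum = 43
43 mod 10 = 3

Invalid (Luhn sum mod 10 = 3)


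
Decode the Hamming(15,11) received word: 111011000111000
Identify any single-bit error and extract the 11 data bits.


Syndrome = 14: error at position 14

Data: 11100111010 (corrected bit 14)


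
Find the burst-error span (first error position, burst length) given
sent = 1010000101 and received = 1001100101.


XOR: 0011100000

Burst at position 2, length 3


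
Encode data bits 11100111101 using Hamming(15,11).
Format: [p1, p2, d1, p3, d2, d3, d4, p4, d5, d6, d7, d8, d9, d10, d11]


Parity bits: p1=1, p2=1, p3=1, p4=1

111111010111101


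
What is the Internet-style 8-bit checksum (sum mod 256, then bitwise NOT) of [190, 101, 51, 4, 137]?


Sum = 483 mod 256 = 227
Complement = 28

28


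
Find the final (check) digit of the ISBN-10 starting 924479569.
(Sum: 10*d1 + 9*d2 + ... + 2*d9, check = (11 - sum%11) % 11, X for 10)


Weighted sum: 311
311 mod 11 = 3

Check digit: 8


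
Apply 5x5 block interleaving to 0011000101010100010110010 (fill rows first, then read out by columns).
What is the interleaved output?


Matrix:
  00110
  00101
  01010
  00101
  10010
Read columns: 0000100100110101010101010

0000100100110101010101010


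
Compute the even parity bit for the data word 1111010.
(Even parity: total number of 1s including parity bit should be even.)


Number of 1s in data: 5
Parity bit: 1

1


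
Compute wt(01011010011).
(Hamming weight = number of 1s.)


Counting 1s in 01011010011

6


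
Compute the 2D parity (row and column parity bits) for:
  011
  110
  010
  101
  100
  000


Row parities: 001010
Column parities: 110

Row P: 001010, Col P: 110, Corner: 0


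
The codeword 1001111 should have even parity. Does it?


Number of 1s: 5

No, parity error (5 ones)


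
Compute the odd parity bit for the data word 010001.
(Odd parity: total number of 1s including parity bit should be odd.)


Number of 1s in data: 2
Parity bit: 1

1


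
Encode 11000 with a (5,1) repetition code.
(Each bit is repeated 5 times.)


Each bit -> 5 copies

1111111111000000000000000


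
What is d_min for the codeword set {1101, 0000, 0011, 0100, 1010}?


Comparing all pairs, minimum distance: 1
Can detect 0 errors, correct 0 errors

1


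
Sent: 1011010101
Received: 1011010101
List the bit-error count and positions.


XOR: 0000000000

0 errors (received matches sent)


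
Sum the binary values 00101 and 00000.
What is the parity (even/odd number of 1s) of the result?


00101 = 5
00000 = 0
Sum = 5 = 101
1s count = 2

even parity (2 ones in 101)


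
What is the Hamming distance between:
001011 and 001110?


XOR: 000101
Count of 1s: 2

2


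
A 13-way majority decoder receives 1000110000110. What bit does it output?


Ones: 5 out of 13
Threshold: 7

0 (5/13 voted 1)


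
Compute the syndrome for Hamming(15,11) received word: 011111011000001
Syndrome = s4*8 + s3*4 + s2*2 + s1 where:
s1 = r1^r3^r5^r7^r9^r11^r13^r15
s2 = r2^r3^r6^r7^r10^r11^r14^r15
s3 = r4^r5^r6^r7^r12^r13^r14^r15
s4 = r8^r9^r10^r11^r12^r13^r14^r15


s1=0, s2=0, s3=0, s4=1

Syndrome = 8 (error at position 8)


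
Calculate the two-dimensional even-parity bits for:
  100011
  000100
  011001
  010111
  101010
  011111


Row parities: 111011
Column parities: 011100

Row P: 111011, Col P: 011100, Corner: 1


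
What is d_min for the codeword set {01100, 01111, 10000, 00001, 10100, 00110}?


Comparing all pairs, minimum distance: 1
Can detect 0 errors, correct 0 errors

1


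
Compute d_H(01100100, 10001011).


XOR: 11101111
Count of 1s: 7

7


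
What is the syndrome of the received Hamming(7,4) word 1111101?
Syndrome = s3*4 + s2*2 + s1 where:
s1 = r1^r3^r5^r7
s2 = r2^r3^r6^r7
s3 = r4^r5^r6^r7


s1=0, s2=1, s3=1

Syndrome = 6 (error at position 6)


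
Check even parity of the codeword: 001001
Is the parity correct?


Number of 1s: 2

Yes, parity is correct (2 ones)


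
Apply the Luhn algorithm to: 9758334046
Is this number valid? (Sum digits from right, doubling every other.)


Luhn sum = 56
56 mod 10 = 6

Invalid (Luhn sum mod 10 = 6)


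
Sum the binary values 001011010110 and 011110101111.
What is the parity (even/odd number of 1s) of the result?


001011010110 = 726
011110101111 = 1967
Sum = 2693 = 101010000101
1s count = 5

odd parity (5 ones in 101010000101)


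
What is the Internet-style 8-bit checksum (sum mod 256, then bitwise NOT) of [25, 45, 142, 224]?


Sum = 436 mod 256 = 180
Complement = 75

75


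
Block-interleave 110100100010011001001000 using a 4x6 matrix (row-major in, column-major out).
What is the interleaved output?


Matrix:
  110100
  100010
  011001
  001000
Read columns: 110010100011100001000010

110010100011100001000010


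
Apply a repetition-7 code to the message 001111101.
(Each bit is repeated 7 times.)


Each bit -> 7 copies

000000000000001111111111111111111111111111111111100000001111111


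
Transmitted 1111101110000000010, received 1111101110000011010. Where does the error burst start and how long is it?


XOR: 0000000000000011000

Burst at position 14, length 2


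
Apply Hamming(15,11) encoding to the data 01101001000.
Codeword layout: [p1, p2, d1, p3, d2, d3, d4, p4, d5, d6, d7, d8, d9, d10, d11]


Parity bits: p1=0, p2=1, p3=1, p4=0

010111001001000


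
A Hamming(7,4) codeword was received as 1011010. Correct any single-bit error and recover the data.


Syndrome = 0: no error detected

Data: 1010 (no errors)


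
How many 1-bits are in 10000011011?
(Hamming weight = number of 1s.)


Counting 1s in 10000011011

5


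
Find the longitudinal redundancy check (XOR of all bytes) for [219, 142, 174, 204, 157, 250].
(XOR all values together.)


XOR chain: 219 ^ 142 ^ 174 ^ 204 ^ 157 ^ 250 = 80

80


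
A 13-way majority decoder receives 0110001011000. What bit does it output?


Ones: 5 out of 13
Threshold: 7

0 (5/13 voted 1)


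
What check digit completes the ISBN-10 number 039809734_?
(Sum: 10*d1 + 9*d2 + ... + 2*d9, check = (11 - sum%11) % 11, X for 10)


Weighted sum: 245
245 mod 11 = 3

Check digit: 8


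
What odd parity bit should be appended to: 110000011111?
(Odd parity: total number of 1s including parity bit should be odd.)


Number of 1s in data: 7
Parity bit: 0

0


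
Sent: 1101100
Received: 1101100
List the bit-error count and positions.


XOR: 0000000

0 errors (received matches sent)


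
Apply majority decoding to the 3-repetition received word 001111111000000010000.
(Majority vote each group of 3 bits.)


Groups: 001, 111, 111, 000, 000, 010, 000
Majority votes: 0110000

0110000


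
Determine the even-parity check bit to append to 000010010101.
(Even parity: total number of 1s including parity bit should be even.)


Number of 1s in data: 4
Parity bit: 0

0


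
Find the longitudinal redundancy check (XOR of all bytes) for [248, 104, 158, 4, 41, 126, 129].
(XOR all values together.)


XOR chain: 248 ^ 104 ^ 158 ^ 4 ^ 41 ^ 126 ^ 129 = 220

220


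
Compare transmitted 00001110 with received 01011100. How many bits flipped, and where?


XOR: 01010010

3 error(s) at position(s): 1, 3, 6


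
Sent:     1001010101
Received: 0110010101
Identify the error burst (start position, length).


XOR: 1111000000

Burst at position 0, length 4


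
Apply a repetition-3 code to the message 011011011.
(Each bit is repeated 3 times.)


Each bit -> 3 copies

000111111000111111000111111


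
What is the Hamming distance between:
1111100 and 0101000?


XOR: 1010100
Count of 1s: 3

3


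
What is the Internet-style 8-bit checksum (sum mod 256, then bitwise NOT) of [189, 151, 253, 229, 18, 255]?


Sum = 1095 mod 256 = 71
Complement = 184

184


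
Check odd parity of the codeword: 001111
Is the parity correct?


Number of 1s: 4

No, parity error (4 ones)


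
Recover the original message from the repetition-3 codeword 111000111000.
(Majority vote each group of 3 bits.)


Groups: 111, 000, 111, 000
Majority votes: 1010

1010


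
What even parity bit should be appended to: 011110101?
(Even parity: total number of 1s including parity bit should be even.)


Number of 1s in data: 6
Parity bit: 0

0


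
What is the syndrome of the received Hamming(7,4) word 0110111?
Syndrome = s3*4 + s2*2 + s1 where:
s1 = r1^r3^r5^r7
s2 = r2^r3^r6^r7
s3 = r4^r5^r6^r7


s1=1, s2=0, s3=1

Syndrome = 5 (error at position 5)


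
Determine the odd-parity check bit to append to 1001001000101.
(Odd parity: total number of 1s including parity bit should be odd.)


Number of 1s in data: 5
Parity bit: 0

0


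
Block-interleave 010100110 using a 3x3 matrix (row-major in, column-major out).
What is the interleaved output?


Matrix:
  010
  100
  110
Read columns: 011101000

011101000


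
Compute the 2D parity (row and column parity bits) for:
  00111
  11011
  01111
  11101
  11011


Row parities: 10000
Column parities: 10101

Row P: 10000, Col P: 10101, Corner: 1


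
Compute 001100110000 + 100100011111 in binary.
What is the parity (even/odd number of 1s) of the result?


001100110000 = 816
100100011111 = 2335
Sum = 3151 = 110001001111
1s count = 7

odd parity (7 ones in 110001001111)


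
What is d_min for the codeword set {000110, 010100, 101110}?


Comparing all pairs, minimum distance: 2
Can detect 1 errors, correct 0 errors

2


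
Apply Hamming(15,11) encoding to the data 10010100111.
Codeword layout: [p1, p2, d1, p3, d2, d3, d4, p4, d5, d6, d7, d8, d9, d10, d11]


Parity bits: p1=0, p2=1, p3=0, p4=0

011000100100111


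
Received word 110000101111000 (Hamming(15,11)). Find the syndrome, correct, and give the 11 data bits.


Syndrome = 0: no error detected

Data: 00011111000 (no errors)


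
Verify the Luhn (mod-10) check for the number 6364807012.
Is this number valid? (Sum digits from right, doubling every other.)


Luhn sum = 29
29 mod 10 = 9

Invalid (Luhn sum mod 10 = 9)


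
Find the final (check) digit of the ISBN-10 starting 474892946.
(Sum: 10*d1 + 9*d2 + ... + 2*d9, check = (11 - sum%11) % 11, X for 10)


Weighted sum: 315
315 mod 11 = 7

Check digit: 4


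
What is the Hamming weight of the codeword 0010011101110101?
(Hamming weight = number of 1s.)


Counting 1s in 0010011101110101

9


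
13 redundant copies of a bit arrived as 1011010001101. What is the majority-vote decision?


Ones: 7 out of 13
Threshold: 7

1 (7/13 voted 1)


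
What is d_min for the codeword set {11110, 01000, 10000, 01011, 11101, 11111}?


Comparing all pairs, minimum distance: 1
Can detect 0 errors, correct 0 errors

1


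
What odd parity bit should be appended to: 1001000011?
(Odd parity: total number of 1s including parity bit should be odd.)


Number of 1s in data: 4
Parity bit: 1

1


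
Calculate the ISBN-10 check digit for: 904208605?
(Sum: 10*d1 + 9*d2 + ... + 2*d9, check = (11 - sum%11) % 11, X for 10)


Weighted sum: 210
210 mod 11 = 1

Check digit: X


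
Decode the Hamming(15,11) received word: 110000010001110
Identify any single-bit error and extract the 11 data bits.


Syndrome = 4: error at position 4

Data: 00000001110 (corrected bit 4)


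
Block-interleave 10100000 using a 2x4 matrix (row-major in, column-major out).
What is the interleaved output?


Matrix:
  1010
  0000
Read columns: 10001000

10001000


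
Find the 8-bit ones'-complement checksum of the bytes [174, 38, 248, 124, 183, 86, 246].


Sum = 1099 mod 256 = 75
Complement = 180

180


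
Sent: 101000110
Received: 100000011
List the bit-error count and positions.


XOR: 001000101

3 error(s) at position(s): 2, 6, 8


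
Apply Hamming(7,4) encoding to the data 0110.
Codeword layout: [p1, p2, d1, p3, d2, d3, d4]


Parity bits: p1=1, p2=1, p3=0

1100110


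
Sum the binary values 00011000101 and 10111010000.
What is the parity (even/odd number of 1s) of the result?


00011000101 = 197
10111010000 = 1488
Sum = 1685 = 11010010101
1s count = 6

even parity (6 ones in 11010010101)


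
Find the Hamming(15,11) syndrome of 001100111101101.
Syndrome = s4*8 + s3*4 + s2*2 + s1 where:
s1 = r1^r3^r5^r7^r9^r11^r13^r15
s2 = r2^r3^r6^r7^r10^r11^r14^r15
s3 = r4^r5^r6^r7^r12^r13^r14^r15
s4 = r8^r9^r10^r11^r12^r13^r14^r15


s1=1, s2=0, s3=1, s4=0

Syndrome = 5 (error at position 5)


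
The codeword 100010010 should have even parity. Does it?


Number of 1s: 3

No, parity error (3 ones)


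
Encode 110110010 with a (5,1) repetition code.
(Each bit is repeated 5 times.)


Each bit -> 5 copies

111111111100000111111111100000000001111100000


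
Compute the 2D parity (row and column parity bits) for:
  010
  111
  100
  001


Row parities: 1111
Column parities: 000

Row P: 1111, Col P: 000, Corner: 0


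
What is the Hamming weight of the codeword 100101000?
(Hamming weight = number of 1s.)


Counting 1s in 100101000

3


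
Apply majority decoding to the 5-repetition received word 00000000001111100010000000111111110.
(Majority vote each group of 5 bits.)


Groups: 00000, 00000, 11111, 00010, 00000, 01111, 11110
Majority votes: 0010011

0010011


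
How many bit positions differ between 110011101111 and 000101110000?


XOR: 110110011111
Count of 1s: 9

9


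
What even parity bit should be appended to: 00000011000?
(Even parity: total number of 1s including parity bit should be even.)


Number of 1s in data: 2
Parity bit: 0

0


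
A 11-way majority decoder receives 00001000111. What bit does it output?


Ones: 4 out of 11
Threshold: 6

0 (4/11 voted 1)


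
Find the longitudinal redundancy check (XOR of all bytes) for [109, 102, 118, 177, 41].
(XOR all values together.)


XOR chain: 109 ^ 102 ^ 118 ^ 177 ^ 41 = 229

229


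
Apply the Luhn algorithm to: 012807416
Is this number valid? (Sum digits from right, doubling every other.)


Luhn sum = 28
28 mod 10 = 8

Invalid (Luhn sum mod 10 = 8)


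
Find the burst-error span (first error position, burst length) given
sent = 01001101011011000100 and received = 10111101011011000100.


XOR: 11110000000000000000

Burst at position 0, length 4


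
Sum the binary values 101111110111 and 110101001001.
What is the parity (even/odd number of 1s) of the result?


101111110111 = 3063
110101001001 = 3401
Sum = 6464 = 1100101000000
1s count = 4

even parity (4 ones in 1100101000000)


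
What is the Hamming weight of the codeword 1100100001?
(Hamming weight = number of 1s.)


Counting 1s in 1100100001

4


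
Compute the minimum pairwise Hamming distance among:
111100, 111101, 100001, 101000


Comparing all pairs, minimum distance: 1
Can detect 0 errors, correct 0 errors

1


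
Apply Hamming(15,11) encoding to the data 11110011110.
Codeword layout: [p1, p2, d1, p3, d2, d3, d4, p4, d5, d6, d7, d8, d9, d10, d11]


Parity bits: p1=1, p2=1, p3=0, p4=0

111011100011110


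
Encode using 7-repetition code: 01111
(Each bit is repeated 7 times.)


Each bit -> 7 copies

00000001111111111111111111111111111


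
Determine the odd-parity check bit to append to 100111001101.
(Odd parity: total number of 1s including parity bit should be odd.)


Number of 1s in data: 7
Parity bit: 0

0


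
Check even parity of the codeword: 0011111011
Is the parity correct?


Number of 1s: 7

No, parity error (7 ones)


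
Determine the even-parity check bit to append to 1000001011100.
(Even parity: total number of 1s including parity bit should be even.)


Number of 1s in data: 5
Parity bit: 1

1


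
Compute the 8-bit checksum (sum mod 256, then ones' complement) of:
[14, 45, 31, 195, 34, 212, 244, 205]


Sum = 980 mod 256 = 212
Complement = 43

43


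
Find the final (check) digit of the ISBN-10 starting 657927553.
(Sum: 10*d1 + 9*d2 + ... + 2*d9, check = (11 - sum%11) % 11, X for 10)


Weighted sum: 312
312 mod 11 = 4

Check digit: 7


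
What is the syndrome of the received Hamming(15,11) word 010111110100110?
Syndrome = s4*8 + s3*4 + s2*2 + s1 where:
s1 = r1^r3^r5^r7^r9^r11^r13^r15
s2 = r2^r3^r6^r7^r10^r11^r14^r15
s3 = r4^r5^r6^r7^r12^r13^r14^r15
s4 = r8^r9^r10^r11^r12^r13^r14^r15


s1=1, s2=1, s3=0, s4=0

Syndrome = 3 (error at position 3)


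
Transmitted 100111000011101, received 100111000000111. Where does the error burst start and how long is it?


XOR: 000000000011010

Burst at position 10, length 4


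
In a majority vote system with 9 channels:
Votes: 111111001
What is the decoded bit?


Ones: 7 out of 9
Threshold: 5

1 (7/9 voted 1)


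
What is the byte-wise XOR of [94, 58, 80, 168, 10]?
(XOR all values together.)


XOR chain: 94 ^ 58 ^ 80 ^ 168 ^ 10 = 150

150


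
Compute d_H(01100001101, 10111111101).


XOR: 11011110000
Count of 1s: 6

6


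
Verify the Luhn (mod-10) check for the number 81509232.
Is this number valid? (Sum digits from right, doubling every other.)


Luhn sum = 28
28 mod 10 = 8

Invalid (Luhn sum mod 10 = 8)


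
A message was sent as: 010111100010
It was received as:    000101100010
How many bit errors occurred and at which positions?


XOR: 010010000000

2 error(s) at position(s): 1, 4


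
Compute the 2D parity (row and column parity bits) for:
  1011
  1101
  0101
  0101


Row parities: 1100
Column parities: 0110

Row P: 1100, Col P: 0110, Corner: 0


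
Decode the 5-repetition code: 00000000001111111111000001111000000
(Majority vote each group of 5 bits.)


Groups: 00000, 00000, 11111, 11111, 00000, 11110, 00000
Majority votes: 0011010

0011010


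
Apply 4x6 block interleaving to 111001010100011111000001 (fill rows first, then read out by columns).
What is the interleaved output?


Matrix:
  111001
  010100
  011111
  000001
Read columns: 100011101010011000101011

100011101010011000101011


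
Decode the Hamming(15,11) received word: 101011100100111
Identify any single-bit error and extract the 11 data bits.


Syndrome = 0: no error detected

Data: 11110100111 (no errors)


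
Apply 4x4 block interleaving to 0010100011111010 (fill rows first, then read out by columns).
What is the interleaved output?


Matrix:
  0010
  1000
  1111
  1010
Read columns: 0111001010110010

0111001010110010


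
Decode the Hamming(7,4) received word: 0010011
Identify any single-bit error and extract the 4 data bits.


Syndrome = 2: error at position 2

Data: 1011 (corrected bit 2)


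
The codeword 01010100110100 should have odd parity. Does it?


Number of 1s: 6

No, parity error (6 ones)


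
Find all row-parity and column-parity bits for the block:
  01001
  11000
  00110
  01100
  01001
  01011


Row parities: 000001
Column parities: 11001

Row P: 000001, Col P: 11001, Corner: 1


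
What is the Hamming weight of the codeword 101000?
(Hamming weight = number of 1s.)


Counting 1s in 101000

2


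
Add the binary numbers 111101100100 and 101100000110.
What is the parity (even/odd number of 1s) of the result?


111101100100 = 3940
101100000110 = 2822
Sum = 6762 = 1101001101010
1s count = 7

odd parity (7 ones in 1101001101010)


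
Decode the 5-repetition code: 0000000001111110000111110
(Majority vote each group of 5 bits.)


Groups: 00000, 00001, 11111, 00001, 11110
Majority votes: 00101

00101


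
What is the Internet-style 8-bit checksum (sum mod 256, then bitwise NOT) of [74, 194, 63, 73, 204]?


Sum = 608 mod 256 = 96
Complement = 159

159


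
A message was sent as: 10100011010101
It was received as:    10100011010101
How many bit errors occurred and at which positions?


XOR: 00000000000000

0 errors (received matches sent)


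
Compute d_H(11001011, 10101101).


XOR: 01100110
Count of 1s: 4

4


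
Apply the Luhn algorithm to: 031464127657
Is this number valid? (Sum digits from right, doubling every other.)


Luhn sum = 39
39 mod 10 = 9

Invalid (Luhn sum mod 10 = 9)


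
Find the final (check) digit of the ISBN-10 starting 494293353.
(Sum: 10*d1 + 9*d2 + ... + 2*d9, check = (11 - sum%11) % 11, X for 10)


Weighted sum: 269
269 mod 11 = 5

Check digit: 6


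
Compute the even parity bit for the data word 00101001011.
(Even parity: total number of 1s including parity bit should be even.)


Number of 1s in data: 5
Parity bit: 1

1


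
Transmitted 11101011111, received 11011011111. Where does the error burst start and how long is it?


XOR: 00110000000

Burst at position 2, length 2


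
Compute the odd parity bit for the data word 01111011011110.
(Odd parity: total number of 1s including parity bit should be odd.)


Number of 1s in data: 10
Parity bit: 1

1


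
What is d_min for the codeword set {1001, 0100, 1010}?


Comparing all pairs, minimum distance: 2
Can detect 1 errors, correct 0 errors

2


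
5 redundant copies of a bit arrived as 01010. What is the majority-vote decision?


Ones: 2 out of 5
Threshold: 3

0 (2/5 voted 1)


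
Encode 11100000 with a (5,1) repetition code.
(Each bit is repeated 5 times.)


Each bit -> 5 copies

1111111111111110000000000000000000000000


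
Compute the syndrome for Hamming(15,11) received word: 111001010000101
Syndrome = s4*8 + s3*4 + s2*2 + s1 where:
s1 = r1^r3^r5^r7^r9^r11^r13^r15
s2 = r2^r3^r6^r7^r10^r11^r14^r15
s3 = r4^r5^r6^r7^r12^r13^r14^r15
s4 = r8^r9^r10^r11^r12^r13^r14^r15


s1=0, s2=0, s3=1, s4=1

Syndrome = 12 (error at position 12)


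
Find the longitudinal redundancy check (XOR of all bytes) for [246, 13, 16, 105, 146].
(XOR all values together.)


XOR chain: 246 ^ 13 ^ 16 ^ 105 ^ 146 = 16

16


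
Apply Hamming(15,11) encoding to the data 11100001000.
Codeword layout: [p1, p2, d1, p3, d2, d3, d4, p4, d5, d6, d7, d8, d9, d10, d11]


Parity bits: p1=0, p2=0, p3=1, p4=1

001111010001000


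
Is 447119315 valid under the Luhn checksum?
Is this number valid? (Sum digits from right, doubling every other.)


Luhn sum = 41
41 mod 10 = 1

Invalid (Luhn sum mod 10 = 1)


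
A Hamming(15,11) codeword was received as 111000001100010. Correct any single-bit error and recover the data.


Syndrome = 13: error at position 13

Data: 10001100110 (corrected bit 13)


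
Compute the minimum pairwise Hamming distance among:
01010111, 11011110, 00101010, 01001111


Comparing all pairs, minimum distance: 2
Can detect 1 errors, correct 0 errors

2


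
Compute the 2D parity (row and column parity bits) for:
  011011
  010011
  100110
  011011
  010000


Row parities: 01101
Column parities: 100101

Row P: 01101, Col P: 100101, Corner: 1


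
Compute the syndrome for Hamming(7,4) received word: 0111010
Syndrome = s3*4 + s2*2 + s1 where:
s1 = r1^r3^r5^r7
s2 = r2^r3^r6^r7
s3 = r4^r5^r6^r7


s1=1, s2=1, s3=0

Syndrome = 3 (error at position 3)


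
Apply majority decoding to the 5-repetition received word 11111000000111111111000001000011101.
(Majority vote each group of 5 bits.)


Groups: 11111, 00000, 01111, 11111, 00000, 10000, 11101
Majority votes: 1011001

1011001


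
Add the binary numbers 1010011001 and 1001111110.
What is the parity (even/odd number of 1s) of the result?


1010011001 = 665
1001111110 = 638
Sum = 1303 = 10100010111
1s count = 6

even parity (6 ones in 10100010111)


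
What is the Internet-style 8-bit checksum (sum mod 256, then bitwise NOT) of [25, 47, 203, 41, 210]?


Sum = 526 mod 256 = 14
Complement = 241

241


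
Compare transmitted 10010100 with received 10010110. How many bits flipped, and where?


XOR: 00000010

1 error(s) at position(s): 6


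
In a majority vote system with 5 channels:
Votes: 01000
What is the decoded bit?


Ones: 1 out of 5
Threshold: 3

0 (1/5 voted 1)


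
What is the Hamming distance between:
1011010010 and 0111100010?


XOR: 1100110000
Count of 1s: 4

4


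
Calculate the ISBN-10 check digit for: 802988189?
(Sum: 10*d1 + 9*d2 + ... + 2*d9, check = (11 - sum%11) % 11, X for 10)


Weighted sum: 293
293 mod 11 = 7

Check digit: 4


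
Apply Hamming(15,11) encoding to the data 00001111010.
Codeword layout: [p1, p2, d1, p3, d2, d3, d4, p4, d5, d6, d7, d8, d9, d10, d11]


Parity bits: p1=0, p2=1, p3=0, p4=1

010000011111010


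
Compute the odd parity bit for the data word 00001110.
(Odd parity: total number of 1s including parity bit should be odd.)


Number of 1s in data: 3
Parity bit: 0

0
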